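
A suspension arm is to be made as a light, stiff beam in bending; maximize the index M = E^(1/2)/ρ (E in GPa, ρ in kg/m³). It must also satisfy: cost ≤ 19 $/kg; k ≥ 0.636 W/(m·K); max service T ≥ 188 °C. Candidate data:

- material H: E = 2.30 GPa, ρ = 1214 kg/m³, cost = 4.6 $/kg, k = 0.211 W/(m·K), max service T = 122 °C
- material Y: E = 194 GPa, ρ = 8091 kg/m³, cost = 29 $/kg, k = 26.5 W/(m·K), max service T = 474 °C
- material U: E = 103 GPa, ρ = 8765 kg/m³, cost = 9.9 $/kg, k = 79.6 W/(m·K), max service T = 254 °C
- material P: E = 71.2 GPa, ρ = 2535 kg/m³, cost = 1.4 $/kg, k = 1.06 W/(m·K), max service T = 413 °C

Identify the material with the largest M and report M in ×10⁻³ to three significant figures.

material P, M = 3.33×10⁻³

Screen on constraints: cost ≤ 19 $/kg; k ≥ 0.636 W/(m·K); max service T ≥ 188 °C. Survivors: material U, material P.
Evaluate M for each candidate:
  material P: M = 3.33×10⁻³
  material U: M = 1.16×10⁻³
The maximum is for material P.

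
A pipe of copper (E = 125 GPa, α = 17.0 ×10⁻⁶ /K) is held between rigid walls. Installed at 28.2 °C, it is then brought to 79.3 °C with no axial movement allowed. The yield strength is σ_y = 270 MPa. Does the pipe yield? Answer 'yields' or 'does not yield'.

does not yield

ΔT = 51.10 K. Constrained thermal stress σ = E·α·ΔT = 125.0×10³ MPa × 17.0×10⁻⁶ × 51.10 = 109 MPa (compressive).
Compare to σ_y = 270 MPa: σ < σ_y, so it does not yield.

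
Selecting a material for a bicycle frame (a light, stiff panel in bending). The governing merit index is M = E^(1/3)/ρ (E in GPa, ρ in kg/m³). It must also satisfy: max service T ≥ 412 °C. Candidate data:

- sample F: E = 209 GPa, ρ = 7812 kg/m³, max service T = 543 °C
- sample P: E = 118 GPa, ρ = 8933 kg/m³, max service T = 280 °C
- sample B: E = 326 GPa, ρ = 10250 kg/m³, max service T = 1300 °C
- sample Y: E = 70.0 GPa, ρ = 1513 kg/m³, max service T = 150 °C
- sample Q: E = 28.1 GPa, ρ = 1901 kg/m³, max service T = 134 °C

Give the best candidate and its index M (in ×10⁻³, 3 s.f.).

Screen on constraints: max service T ≥ 412 °C. Survivors: sample F, sample B.
Computing M directly (units already consistent):
  sample F: M = 0.760×10⁻³
  sample B: M = 0.671×10⁻³
The maximum is for sample F.

sample F, M = 0.760×10⁻³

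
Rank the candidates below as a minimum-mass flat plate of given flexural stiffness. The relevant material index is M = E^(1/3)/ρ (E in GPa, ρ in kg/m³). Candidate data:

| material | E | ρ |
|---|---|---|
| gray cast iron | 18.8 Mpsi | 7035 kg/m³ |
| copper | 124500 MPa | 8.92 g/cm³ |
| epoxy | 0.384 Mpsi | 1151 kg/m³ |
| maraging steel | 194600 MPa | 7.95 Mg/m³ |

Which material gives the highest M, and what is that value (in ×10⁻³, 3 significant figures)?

Putting every candidate on a common basis:
  gray cast iron: E = 129.6 GPa, ρ = 7035 kg/m³
  copper: E = 124.5 GPa, ρ = 8920 kg/m³
  epoxy: E = 2.648 GPa, ρ = 1151 kg/m³
  maraging steel: E = 194.6 GPa, ρ = 7950 kg/m³
  epoxy: M = 1.20×10⁻³
  maraging steel: M = 0.729×10⁻³
  gray cast iron: M = 0.719×10⁻³
  copper: M = 0.560×10⁻³
Highest index: epoxy.

epoxy, M = 1.20×10⁻³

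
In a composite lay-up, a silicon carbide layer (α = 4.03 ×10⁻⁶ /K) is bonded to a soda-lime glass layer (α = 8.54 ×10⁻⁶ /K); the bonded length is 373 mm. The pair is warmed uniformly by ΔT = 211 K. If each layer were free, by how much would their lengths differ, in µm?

Δα = |4.03 − 8.54|×10⁻⁶/K = 4.51×10⁻⁶/K.
ΔL_mismatch = Δα·L·ΔT = 4.51×10⁻⁶ × 373.0 mm × 211.0 K = 355 µm.

355 µm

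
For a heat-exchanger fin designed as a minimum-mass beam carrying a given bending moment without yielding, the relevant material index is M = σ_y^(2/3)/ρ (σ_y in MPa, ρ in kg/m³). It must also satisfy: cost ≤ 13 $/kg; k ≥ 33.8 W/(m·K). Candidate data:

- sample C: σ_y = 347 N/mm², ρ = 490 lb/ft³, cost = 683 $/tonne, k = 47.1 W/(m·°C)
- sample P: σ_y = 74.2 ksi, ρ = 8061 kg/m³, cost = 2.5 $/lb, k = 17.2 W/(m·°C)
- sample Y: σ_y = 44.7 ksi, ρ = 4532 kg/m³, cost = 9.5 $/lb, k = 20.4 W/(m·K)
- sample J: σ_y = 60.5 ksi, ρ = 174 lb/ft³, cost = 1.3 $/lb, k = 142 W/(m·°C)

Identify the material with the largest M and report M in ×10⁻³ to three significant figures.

Screen on constraints: cost ≤ 13 $/kg; k ≥ 33.8 W/(m·K). Survivors: sample C, sample J.
After converting to SI:
  sample C: σ_y = 347.0 MPa, ρ = 7849 kg/m³
  sample J: σ_y = 417.1 MPa, ρ = 2787 kg/m³
  sample J: M = 20.0×10⁻³
  sample C: M = 6.29×10⁻³
Sample J has the largest M.

sample J, M = 20.0×10⁻³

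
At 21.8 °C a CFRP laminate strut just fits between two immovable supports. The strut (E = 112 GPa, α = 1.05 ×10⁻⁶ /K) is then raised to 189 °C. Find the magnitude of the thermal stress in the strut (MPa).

ΔT = 167.2 K. Constrained thermal stress σ = E·α·ΔT = 112.0×10³ MPa × 1.05×10⁻⁶ × 167.2 = 19.7 MPa (compressive).

19.7 MPa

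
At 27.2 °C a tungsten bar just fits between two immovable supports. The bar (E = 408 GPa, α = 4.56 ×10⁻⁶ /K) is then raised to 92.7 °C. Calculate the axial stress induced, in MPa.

122 MPa

ΔT = 65.50 K. Constrained thermal stress σ = E·α·ΔT = 408.0×10³ MPa × 4.56×10⁻⁶ × 65.50 = 122 MPa (compressive).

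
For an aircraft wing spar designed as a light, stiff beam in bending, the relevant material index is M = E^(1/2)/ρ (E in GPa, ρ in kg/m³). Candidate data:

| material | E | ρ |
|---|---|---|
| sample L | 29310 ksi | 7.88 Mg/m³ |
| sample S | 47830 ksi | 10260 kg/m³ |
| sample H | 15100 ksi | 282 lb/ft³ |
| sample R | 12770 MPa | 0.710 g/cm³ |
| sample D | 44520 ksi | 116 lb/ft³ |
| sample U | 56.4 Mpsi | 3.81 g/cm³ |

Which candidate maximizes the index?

sample D

After converting to SI:
  sample L: E = 202.1 GPa, ρ = 7880 kg/m³
  sample S: E = 329.8 GPa, ρ = 10260 kg/m³
  sample H: E = 104.1 GPa, ρ = 4517 kg/m³
  sample R: E = 12.77 GPa, ρ = 710.0 kg/m³
  sample D: E = 307.0 GPa, ρ = 1858 kg/m³
  sample U: E = 388.9 GPa, ρ = 3810 kg/m³
  sample D: M = 9.43×10⁻³
  sample U: M = 5.18×10⁻³
  sample R: M = 5.03×10⁻³
  sample H: M = 2.26×10⁻³
  sample L: M = 1.80×10⁻³
  sample S: M = 1.77×10⁻³
Highest index: sample D.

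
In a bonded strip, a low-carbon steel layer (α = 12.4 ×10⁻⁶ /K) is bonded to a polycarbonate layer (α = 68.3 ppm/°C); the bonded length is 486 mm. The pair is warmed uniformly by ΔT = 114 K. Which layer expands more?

polycarbonate

α(low-carbon steel) = 12.4×10⁻⁶/K vs α(polycarbonate) = 68.3×10⁻⁶/K.
Higher α expands more for the same ΔT: polycarbonate.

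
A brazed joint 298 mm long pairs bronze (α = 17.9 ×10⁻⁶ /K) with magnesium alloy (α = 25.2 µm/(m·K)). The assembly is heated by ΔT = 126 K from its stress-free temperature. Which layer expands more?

α(bronze) = 17.9×10⁻⁶/K vs α(magnesium alloy) = 25.2×10⁻⁶/K.
Higher α expands more for the same ΔT: magnesium alloy.

magnesium alloy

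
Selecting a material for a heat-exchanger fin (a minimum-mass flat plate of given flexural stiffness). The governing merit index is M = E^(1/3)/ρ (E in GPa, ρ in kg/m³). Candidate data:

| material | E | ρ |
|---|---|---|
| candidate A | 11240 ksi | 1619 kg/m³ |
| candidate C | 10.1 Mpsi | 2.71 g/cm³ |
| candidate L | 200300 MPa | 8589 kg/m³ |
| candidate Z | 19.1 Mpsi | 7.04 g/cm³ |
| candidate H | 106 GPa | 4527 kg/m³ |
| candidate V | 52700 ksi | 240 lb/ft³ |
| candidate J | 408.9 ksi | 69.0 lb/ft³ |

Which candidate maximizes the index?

Normalizing units and computing the index:
  candidate A: E = 77.50 GPa, ρ = 1619 kg/m³
  candidate C: E = 69.64 GPa, ρ = 2710 kg/m³
  candidate L: E = 200.3 GPa, ρ = 8589 kg/m³
  candidate Z: E = 131.7 GPa, ρ = 7040 kg/m³
  candidate H: E = 106.0 GPa, ρ = 4527 kg/m³
  candidate V: E = 363.4 GPa, ρ = 3844 kg/m³
  candidate J: E = 2.819 GPa, ρ = 1105 kg/m³
  candidate A: M = 2.63×10⁻³
  candidate V: M = 1.86×10⁻³
  candidate C: M = 1.52×10⁻³
  candidate J: M = 1.28×10⁻³
  candidate H: M = 1.05×10⁻³
  candidate Z: M = 0.723×10⁻³
  candidate L: M = 0.681×10⁻³
The maximum is for candidate A.

candidate A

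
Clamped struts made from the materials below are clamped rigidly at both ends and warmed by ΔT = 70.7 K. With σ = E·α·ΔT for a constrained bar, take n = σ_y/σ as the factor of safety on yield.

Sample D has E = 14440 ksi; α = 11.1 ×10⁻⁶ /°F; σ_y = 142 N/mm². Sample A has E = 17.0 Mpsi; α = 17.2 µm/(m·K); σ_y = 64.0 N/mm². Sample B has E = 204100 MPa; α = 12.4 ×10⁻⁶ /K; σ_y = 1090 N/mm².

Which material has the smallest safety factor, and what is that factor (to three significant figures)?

Converting E to GPa, α to ×10⁻⁶/K, σ_y to MPa, then σ and n for each:
  sample D: E = 99.56, α = 20.0, σ_y = 142.0 → σ = 141 MPa, n = 1.01
  sample A: E = 117.2, α = 17.2, σ_y = 64.00 → σ = 143 MPa, n = 0.449
  sample B: E = 204.1, α = 12.4, σ_y = 1090 → σ = 179 MPa, n = 6.09
Smallest n: sample A with n = 0.449.

sample A, n = 0.449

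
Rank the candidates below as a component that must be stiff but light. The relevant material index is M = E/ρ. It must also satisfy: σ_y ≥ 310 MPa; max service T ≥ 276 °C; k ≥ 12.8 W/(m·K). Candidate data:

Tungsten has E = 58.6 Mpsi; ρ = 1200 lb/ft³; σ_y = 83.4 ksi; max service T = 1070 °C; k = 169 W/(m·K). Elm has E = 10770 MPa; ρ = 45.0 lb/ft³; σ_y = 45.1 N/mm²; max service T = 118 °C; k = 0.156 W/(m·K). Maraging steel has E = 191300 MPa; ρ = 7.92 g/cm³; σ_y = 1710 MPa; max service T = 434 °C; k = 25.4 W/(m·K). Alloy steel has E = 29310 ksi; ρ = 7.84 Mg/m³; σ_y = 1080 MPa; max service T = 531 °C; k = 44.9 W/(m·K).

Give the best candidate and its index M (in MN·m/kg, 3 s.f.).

Screen on constraints: σ_y ≥ 310 MPa; max service T ≥ 276 °C; k ≥ 12.8 W/(m·K). Survivors: tungsten, maraging steel, alloy steel.
In SI units:
  tungsten: E = 404.0 GPa, ρ = 19220 kg/m³
  maraging steel: E = 191.3 GPa, ρ = 7920 kg/m³
  alloy steel: E = 202.1 GPa, ρ = 7840 kg/m³
  alloy steel: M = 25.8 MN·m/kg
  maraging steel: M = 24.2 MN·m/kg
  tungsten: M = 21.0 MN·m/kg
The maximum is for alloy steel.

alloy steel, M = 25.8 MN·m/kg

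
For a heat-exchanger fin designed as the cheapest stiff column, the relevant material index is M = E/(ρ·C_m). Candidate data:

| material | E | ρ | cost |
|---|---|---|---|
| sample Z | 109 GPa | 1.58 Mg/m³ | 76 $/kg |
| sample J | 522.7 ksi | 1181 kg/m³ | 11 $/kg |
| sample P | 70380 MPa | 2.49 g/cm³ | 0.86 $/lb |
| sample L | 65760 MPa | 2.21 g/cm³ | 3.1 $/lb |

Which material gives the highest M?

Normalizing units and computing the index:
  sample Z: E = 109.0 GPa, ρ = 1580 kg/m³, cost = 76.00 $/kg
  sample J: E = 3.604 GPa, ρ = 1181 kg/m³, cost = 11.00 $/kg
  sample P: E = 70.38 GPa, ρ = 2490 kg/m³, cost = 1.896 $/kg
  sample L: E = 65.76 GPa, ρ = 2210 kg/m³, cost = 6.834 $/kg
  sample P: M = 14.9 MN·m per $
  sample L: M = 4.35 MN·m per $
  sample Z: M = 0.908 MN·m per $
  sample J: M = 0.277 MN·m per $
The maximum is for sample P.

sample P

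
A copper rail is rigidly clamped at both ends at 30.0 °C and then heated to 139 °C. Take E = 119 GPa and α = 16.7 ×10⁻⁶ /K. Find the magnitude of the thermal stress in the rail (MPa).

ΔT = 109.0 K. Constrained thermal stress σ = E·α·ΔT = 119.0×10³ MPa × 16.7×10⁻⁶ × 109.0 = 217 MPa (compressive).

217 MPa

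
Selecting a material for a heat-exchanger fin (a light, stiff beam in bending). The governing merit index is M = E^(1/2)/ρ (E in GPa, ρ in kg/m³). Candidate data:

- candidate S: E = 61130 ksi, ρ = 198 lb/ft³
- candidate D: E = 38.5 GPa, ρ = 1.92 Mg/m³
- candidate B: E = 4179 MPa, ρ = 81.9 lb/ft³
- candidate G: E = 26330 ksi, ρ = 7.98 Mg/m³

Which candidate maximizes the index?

In SI units:
  candidate S: E = 421.5 GPa, ρ = 3172 kg/m³
  candidate D: E = 38.50 GPa, ρ = 1920 kg/m³
  candidate B: E = 4.179 GPa, ρ = 1312 kg/m³
  candidate G: E = 181.5 GPa, ρ = 7980 kg/m³
  candidate S: M = 6.47×10⁻³
  candidate D: M = 3.23×10⁻³
  candidate G: M = 1.69×10⁻³
  candidate B: M = 1.56×10⁻³
Candidate S has the largest M.

candidate S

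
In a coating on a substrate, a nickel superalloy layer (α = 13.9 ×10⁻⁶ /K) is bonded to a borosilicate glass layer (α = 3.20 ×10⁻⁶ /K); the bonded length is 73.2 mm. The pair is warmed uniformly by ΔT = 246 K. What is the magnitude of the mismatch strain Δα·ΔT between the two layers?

2.63×10⁻³

Δα = |13.9 − 3.20|×10⁻⁶/K = 10.7×10⁻⁶/K.
Mismatch strain = Δα·ΔT = 10.7×10⁻⁶ × 246.0 = 2.63×10⁻³.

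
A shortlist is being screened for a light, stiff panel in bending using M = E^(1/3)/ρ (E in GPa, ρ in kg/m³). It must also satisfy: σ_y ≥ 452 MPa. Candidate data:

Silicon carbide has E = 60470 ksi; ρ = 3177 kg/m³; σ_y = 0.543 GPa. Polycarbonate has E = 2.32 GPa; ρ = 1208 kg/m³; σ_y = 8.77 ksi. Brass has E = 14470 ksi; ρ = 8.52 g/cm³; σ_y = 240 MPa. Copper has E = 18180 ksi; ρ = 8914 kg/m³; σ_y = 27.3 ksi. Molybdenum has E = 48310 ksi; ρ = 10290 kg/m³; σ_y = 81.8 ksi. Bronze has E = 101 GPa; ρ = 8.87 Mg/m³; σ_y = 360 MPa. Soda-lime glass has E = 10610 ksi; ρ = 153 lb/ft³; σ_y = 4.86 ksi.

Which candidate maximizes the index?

Screen on constraints: σ_y ≥ 452 MPa. Survivors: silicon carbide, molybdenum.
Putting every candidate on a common basis:
  silicon carbide: E = 416.9 GPa, ρ = 3177 kg/m³
  molybdenum: E = 333.1 GPa, ρ = 10290 kg/m³
  silicon carbide: M = 2.35×10⁻³
  molybdenum: M = 0.674×10⁻³
Highest index: silicon carbide.

silicon carbide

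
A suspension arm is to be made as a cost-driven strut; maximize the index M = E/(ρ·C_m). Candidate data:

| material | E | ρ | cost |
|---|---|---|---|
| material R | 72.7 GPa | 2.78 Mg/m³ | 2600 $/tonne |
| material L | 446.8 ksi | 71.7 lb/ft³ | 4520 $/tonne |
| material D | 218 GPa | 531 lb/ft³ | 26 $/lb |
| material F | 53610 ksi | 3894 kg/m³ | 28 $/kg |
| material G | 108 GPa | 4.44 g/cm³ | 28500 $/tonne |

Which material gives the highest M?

After converting to SI:
  material R: E = 72.70 GPa, ρ = 2780 kg/m³, cost = 2.600 $/kg
  material L: E = 3.081 GPa, ρ = 1149 kg/m³, cost = 4.520 $/kg
  material D: E = 218.0 GPa, ρ = 8506 kg/m³, cost = 57.32 $/kg
  material F: E = 369.6 GPa, ρ = 3894 kg/m³, cost = 28.00 $/kg
  material G: E = 108.0 GPa, ρ = 4440 kg/m³, cost = 28.50 $/kg
  material R: M = 10.1 MN·m per $
  material F: M = 3.39 MN·m per $
  material G: M = 0.853 MN·m per $
  material L: M = 0.593 MN·m per $
  material D: M = 0.447 MN·m per $
The maximum is for material R.

material R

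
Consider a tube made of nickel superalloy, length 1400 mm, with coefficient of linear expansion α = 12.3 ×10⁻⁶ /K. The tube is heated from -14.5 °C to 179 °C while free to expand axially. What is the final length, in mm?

ΔT = 179 − (-14.5) = 193.5 K.
ΔL = α·L₀·ΔT = 12.3×10⁻⁶ × 1400 mm × 193.5 K = 3.33 mm.
L = L₀ + ΔL = 1400 + 3.33 = 1403.3 mm.

1403.3 mm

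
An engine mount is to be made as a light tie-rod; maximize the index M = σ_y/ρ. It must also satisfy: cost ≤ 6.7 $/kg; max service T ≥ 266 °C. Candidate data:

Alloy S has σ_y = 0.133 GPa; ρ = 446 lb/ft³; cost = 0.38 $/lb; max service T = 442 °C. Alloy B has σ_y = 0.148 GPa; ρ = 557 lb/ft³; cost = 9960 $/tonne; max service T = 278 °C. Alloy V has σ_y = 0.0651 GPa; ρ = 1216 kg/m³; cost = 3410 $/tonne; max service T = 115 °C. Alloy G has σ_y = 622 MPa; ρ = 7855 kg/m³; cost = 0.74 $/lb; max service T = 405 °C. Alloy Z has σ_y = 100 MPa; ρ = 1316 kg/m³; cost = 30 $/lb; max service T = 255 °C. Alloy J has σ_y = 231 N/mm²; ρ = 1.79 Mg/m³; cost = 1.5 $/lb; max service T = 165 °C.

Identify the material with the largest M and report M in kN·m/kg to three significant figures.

Screen on constraints: cost ≤ 6.7 $/kg; max service T ≥ 266 °C. Survivors: alloy S, alloy G.
After converting to SI:
  alloy S: σ_y = 133.0 MPa, ρ = 7144 kg/m³
  alloy G: σ_y = 622.0 MPa, ρ = 7855 kg/m³
  alloy G: M = 79.2 kN·m/kg
  alloy S: M = 18.6 kN·m/kg
Highest index: alloy G.

alloy G, M = 79.2 kN·m/kg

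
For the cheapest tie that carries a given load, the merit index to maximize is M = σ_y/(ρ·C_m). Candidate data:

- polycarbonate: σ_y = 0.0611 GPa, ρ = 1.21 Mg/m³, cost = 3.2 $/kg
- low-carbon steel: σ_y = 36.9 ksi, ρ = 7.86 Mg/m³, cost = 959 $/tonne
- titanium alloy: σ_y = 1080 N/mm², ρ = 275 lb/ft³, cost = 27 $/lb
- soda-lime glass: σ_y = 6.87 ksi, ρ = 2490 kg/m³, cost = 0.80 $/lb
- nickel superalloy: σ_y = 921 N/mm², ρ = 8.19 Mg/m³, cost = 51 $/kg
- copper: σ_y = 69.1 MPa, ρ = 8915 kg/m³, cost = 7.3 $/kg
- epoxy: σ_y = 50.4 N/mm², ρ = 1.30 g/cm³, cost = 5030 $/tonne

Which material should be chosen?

In SI units:
  polycarbonate: σ_y = 61.10 MPa, ρ = 1210 kg/m³, cost = 3.200 $/kg
  low-carbon steel: σ_y = 254.4 MPa, ρ = 7860 kg/m³, cost = 0.9590 $/kg
  titanium alloy: σ_y = 1080 MPa, ρ = 4405 kg/m³, cost = 59.52 $/kg
  soda-lime glass: σ_y = 47.37 MPa, ρ = 2490 kg/m³, cost = 1.764 $/kg
  nickel superalloy: σ_y = 921.0 MPa, ρ = 8190 kg/m³, cost = 51.00 $/kg
  copper: σ_y = 69.10 MPa, ρ = 8915 kg/m³, cost = 7.300 $/kg
  epoxy: σ_y = 50.40 MPa, ρ = 1300 kg/m³, cost = 5.030 $/kg
  low-carbon steel: M = 33.8 kN·m per $
  polycarbonate: M = 15.8 kN·m per $
  soda-lime glass: M = 10.8 kN·m per $
  epoxy: M = 7.71 kN·m per $
  titanium alloy: M = 4.12 kN·m per $
  nickel superalloy: M = 2.20 kN·m per $
  copper: M = 1.06 kN·m per $
Low-carbon steel has the largest M.

low-carbon steel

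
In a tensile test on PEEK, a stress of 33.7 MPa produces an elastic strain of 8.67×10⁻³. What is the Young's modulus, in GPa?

E = σ/ε = 33.7 MPa / 8.67×10⁻³ = 3887 MPa = 3.89 GPa.

3.89 GPa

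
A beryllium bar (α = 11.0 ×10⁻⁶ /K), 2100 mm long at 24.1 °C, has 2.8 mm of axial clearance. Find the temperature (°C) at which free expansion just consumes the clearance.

145 °C

α·L₀·ΔT = 2.8 mm ⇒ ΔT = 2.8 / (11.0×10⁻⁶ × 2100.0) = 121.2 K.
T = 24.1 + 121.2 = 145.3 °C.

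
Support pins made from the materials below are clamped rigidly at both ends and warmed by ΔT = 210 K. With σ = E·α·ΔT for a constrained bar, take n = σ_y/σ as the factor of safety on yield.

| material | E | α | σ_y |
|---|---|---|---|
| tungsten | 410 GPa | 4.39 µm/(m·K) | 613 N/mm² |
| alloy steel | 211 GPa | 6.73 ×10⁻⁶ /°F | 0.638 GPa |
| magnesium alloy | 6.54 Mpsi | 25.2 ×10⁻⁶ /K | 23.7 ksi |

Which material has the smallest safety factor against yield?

magnesium alloy

With everything in SI (GPa, ×10⁻⁶/K, MPa):
  tungsten: E = 410.0, α = 4.39, σ_y = 613.0 → σ = 378 MPa, n = 1.62
  alloy steel: E = 211.0, α = 12.1, σ_y = 638.0 → σ = 537 MPa, n = 1.19
  magnesium alloy: E = 45.09, α = 25.2, σ_y = 163.4 → σ = 239 MPa, n = 0.685
Magnesium alloy has the lowest safety factor, n = 0.685.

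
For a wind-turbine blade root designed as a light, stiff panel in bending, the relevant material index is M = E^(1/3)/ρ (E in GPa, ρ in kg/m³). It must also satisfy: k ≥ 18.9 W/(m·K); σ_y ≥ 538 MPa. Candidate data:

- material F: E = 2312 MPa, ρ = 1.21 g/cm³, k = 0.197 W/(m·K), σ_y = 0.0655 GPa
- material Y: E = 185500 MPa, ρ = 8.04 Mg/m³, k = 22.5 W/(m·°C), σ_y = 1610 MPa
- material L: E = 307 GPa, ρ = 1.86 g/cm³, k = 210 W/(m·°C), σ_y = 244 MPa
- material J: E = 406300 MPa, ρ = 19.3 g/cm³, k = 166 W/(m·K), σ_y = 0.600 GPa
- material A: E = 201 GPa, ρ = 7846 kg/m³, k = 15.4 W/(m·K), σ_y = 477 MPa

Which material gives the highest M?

Screen on constraints: k ≥ 18.9 W/(m·K); σ_y ≥ 538 MPa. Survivors: material Y, material J.
Normalizing units and computing the index:
  material Y: E = 185.5 GPa, ρ = 8040 kg/m³
  material J: E = 406.3 GPa, ρ = 19300 kg/m³
  material Y: M = 0.709×10⁻³
  material J: M = 0.384×10⁻³
Highest index: material Y.

material Y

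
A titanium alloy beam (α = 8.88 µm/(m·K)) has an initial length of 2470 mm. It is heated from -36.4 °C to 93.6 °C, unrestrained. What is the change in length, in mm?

ΔT = 93.6 − (-36.4) = 130.0 K.
ΔL = α·L₀·ΔT = 8.88×10⁻⁶ × 2470 mm × 130.0 K = 2.85 mm.

2.85 mm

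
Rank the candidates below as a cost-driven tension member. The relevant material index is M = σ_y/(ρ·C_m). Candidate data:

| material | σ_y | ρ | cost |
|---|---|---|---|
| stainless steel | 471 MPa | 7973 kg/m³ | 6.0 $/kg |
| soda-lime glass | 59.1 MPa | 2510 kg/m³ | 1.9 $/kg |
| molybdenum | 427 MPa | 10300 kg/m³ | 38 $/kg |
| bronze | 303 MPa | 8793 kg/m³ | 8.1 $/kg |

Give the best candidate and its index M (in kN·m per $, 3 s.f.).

soda-lime glass, M = 12.4 kN·m per $

Computing M directly (units already consistent):
  soda-lime glass: M = 12.4 kN·m per $
  stainless steel: M = 9.85 kN·m per $
  bronze: M = 4.25 kN·m per $
  molybdenum: M = 1.09 kN·m per $
Highest index: soda-lime glass.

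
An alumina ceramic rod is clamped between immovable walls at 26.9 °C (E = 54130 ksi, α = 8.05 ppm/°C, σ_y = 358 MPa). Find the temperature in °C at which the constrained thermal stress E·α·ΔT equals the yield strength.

E = 54130 ksi = 373.2 GPa.
E·α·ΔT = 358.0 MPa ⇒ ΔT = 358.0 / (373.2×10³ × 8.05×10⁻⁶) = 119.2 K.
T = 26.9 + 119.2 = 146.1 °C.

146 °C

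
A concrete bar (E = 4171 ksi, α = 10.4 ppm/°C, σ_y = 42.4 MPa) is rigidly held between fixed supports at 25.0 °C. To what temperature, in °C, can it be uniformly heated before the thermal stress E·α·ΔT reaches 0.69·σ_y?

123 °C

E = 4171 ksi = 28.76 GPa.
E·α·ΔT = 29.26 MPa ⇒ ΔT = 29.26 / (28.76×10³ × 10.4×10⁻⁶) = 97.82 K.
T = 25.0 + 97.82 = 122.8 °C.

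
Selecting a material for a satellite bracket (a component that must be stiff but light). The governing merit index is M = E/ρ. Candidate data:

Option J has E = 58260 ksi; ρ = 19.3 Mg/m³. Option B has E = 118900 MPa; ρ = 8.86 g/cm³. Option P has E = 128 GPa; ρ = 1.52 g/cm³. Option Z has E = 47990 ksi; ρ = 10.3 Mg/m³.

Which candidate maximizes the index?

Normalizing units and computing the index:
  option J: E = 401.7 GPa, ρ = 19300 kg/m³
  option B: E = 118.9 GPa, ρ = 8860 kg/m³
  option P: E = 128.0 GPa, ρ = 1520 kg/m³
  option Z: E = 330.9 GPa, ρ = 10300 kg/m³
  option P: M = 84.2 MN·m/kg
  option Z: M = 32.1 MN·m/kg
  option J: M = 20.8 MN·m/kg
  option B: M = 13.4 MN·m/kg
Option P ranks first.

option P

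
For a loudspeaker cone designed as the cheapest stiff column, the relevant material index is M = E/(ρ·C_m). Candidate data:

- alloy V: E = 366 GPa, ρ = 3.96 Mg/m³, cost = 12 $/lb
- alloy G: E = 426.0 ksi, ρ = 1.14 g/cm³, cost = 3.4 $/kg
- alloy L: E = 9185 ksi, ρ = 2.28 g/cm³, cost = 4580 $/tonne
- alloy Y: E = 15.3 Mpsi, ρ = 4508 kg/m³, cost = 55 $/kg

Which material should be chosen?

Putting every candidate on a common basis:
  alloy V: E = 366.0 GPa, ρ = 3960 kg/m³, cost = 26.46 $/kg
  alloy G: E = 2.937 GPa, ρ = 1140 kg/m³, cost = 3.400 $/kg
  alloy L: E = 63.33 GPa, ρ = 2280 kg/m³, cost = 4.580 $/kg
  alloy Y: E = 105.5 GPa, ρ = 4508 kg/m³, cost = 55.00 $/kg
  alloy L: M = 6.06 MN·m per $
  alloy V: M = 3.49 MN·m per $
  alloy G: M = 0.758 MN·m per $
  alloy Y: M = 0.425 MN·m per $
The maximum is for alloy L.

alloy L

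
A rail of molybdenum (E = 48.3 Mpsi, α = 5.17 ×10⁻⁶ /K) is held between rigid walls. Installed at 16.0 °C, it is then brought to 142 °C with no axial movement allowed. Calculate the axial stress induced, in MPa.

E = 48.3 Mpsi = 333.0 GPa.
ΔT = 126.0 K. Constrained thermal stress σ = E·α·ΔT = 333.0×10³ MPa × 5.17×10⁻⁶ × 126.0 = 217 MPa (compressive).

217 MPa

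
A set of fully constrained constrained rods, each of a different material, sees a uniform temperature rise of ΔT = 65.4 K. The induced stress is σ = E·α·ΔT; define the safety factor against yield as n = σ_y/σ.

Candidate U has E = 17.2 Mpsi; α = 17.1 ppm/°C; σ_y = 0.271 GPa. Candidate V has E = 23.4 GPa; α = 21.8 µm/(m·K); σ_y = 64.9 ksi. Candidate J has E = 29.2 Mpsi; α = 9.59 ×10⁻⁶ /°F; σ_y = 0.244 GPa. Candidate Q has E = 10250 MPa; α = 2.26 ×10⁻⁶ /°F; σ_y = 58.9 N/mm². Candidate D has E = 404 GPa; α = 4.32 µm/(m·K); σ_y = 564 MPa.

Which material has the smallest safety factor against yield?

candidate J

With everything in SI (GPa, ×10⁻⁶/K, MPa):
  candidate U: E = 118.6, α = 17.1, σ_y = 271.0 → σ = 133 MPa, n = 2.04
  candidate V: E = 23.40, α = 21.8, σ_y = 447.5 → σ = 33.4 MPa, n = 13.4
  candidate J: E = 201.3, α = 17.3, σ_y = 244.0 → σ = 227 MPa, n = 1.07
  candidate Q: E = 10.25, α = 4.07, σ_y = 58.90 → σ = 2.73 MPa, n = 21.6
  candidate D: E = 404.0, α = 4.32, σ_y = 564.0 → σ = 114 MPa, n = 4.94
The minimum is candidate J at n = 1.07.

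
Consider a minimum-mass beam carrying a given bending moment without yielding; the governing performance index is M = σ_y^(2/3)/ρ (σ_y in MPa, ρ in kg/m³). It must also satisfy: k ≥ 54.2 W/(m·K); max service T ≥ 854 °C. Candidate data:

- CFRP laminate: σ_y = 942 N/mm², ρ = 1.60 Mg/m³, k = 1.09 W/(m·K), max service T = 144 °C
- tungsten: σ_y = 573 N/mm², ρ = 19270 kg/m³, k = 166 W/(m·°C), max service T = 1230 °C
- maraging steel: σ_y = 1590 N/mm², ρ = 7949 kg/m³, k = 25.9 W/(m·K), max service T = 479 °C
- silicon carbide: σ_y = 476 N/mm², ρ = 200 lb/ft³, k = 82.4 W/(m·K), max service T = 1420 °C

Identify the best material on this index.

silicon carbide

Screen on constraints: k ≥ 54.2 W/(m·K); max service T ≥ 854 °C. Survivors: tungsten, silicon carbide.
Convert each candidate to consistent units, then evaluate M:
  tungsten: σ_y = 573.0 MPa, ρ = 19270 kg/m³
  silicon carbide: σ_y = 476.0 MPa, ρ = 3204 kg/m³
  silicon carbide: M = 19.0×10⁻³
  tungsten: M = 3.58×10⁻³
The maximum is for silicon carbide.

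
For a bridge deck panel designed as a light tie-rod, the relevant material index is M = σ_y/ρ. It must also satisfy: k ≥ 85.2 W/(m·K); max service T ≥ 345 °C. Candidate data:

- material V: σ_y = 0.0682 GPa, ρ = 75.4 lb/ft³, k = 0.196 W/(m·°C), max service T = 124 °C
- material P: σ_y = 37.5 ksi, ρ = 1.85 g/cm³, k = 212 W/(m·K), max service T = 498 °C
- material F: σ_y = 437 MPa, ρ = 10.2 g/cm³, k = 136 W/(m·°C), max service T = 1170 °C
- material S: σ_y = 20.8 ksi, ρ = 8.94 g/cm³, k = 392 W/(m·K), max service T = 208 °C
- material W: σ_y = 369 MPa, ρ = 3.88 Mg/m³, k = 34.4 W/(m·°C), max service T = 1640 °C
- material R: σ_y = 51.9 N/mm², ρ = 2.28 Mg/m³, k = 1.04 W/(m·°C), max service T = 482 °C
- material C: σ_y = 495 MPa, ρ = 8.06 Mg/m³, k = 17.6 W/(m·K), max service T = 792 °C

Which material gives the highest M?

Screen on constraints: k ≥ 85.2 W/(m·K); max service T ≥ 345 °C. Survivors: material P, material F.
Normalizing units and computing the index:
  material P: σ_y = 258.6 MPa, ρ = 1850 kg/m³
  material F: σ_y = 437.0 MPa, ρ = 10200 kg/m³
  material P: M = 140 kN·m/kg
  material F: M = 42.8 kN·m/kg
Material P has the largest M.

material P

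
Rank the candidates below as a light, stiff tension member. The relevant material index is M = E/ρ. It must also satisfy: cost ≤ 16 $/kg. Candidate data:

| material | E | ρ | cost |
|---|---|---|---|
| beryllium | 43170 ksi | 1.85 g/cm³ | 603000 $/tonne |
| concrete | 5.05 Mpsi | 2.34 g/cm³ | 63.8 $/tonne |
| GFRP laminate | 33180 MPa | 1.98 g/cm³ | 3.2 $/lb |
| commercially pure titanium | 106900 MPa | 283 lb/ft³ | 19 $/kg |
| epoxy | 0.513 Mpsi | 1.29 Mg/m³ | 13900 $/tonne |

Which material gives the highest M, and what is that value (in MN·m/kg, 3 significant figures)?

GFRP laminate, M = 16.8 MN·m/kg

Screen on constraints: cost ≤ 16 $/kg. Survivors: concrete, GFRP laminate, epoxy.
In SI units:
  concrete: E = 34.82 GPa, ρ = 2340 kg/m³
  GFRP laminate: E = 33.18 GPa, ρ = 1980 kg/m³
  epoxy: E = 3.537 GPa, ρ = 1290 kg/m³
  GFRP laminate: M = 16.8 MN·m/kg
  concrete: M = 14.9 MN·m/kg
  epoxy: M = 2.74 MN·m/kg
The maximum is for GFRP laminate.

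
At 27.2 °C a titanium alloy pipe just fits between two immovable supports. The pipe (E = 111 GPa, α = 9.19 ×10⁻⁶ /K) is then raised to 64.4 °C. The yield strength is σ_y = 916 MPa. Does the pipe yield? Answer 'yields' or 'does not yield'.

does not yield

ΔT = 37.20 K. Constrained thermal stress σ = E·α·ΔT = 111.0×10³ MPa × 9.19×10⁻⁶ × 37.20 = 37.9 MPa (compressive).
Compare to σ_y = 916 MPa: σ < σ_y, so it does not yield.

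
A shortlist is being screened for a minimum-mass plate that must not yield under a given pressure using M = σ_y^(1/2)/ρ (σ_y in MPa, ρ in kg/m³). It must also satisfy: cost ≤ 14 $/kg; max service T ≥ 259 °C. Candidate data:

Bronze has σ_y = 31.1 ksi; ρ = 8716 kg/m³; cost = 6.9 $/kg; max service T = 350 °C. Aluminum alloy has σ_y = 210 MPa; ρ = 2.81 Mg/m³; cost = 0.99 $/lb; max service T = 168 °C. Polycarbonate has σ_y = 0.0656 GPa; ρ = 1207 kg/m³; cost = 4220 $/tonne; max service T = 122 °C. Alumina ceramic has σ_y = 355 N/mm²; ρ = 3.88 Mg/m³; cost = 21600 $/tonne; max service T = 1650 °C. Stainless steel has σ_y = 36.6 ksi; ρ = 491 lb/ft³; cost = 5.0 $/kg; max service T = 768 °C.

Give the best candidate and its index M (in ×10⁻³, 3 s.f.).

Screen on constraints: cost ≤ 14 $/kg; max service T ≥ 259 °C. Survivors: bronze, stainless steel.
Putting every candidate on a common basis:
  bronze: σ_y = 214.4 MPa, ρ = 8716 kg/m³
  stainless steel: σ_y = 252.3 MPa, ρ = 7865 kg/m³
  stainless steel: M = 2.02×10⁻³
  bronze: M = 1.68×10⁻³
Stainless steel ranks first.

stainless steel, M = 2.02×10⁻³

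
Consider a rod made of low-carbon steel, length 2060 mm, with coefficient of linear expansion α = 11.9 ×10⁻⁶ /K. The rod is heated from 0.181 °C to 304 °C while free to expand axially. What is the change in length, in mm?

ΔT = 304 − 0.181 = 303.8 K.
ΔL = α·L₀·ΔT = 11.9×10⁻⁶ × 2060 mm × 303.8 K = 7.45 mm.

7.45 mm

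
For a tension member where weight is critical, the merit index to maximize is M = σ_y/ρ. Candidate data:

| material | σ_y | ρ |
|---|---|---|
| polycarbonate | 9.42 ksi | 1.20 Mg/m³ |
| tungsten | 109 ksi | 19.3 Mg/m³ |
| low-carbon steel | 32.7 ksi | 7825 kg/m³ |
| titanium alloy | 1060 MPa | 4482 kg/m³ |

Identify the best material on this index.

In SI units:
  polycarbonate: σ_y = 64.95 MPa, ρ = 1200 kg/m³
  tungsten: σ_y = 751.5 MPa, ρ = 19300 kg/m³
  low-carbon steel: σ_y = 225.5 MPa, ρ = 7825 kg/m³
  titanium alloy: σ_y = 1060 MPa, ρ = 4482 kg/m³
  titanium alloy: M = 237 kN·m/kg
  polycarbonate: M = 54.1 kN·m/kg
  tungsten: M = 38.9 kN·m/kg
  low-carbon steel: M = 28.8 kN·m/kg
Titanium alloy has the largest M.

titanium alloy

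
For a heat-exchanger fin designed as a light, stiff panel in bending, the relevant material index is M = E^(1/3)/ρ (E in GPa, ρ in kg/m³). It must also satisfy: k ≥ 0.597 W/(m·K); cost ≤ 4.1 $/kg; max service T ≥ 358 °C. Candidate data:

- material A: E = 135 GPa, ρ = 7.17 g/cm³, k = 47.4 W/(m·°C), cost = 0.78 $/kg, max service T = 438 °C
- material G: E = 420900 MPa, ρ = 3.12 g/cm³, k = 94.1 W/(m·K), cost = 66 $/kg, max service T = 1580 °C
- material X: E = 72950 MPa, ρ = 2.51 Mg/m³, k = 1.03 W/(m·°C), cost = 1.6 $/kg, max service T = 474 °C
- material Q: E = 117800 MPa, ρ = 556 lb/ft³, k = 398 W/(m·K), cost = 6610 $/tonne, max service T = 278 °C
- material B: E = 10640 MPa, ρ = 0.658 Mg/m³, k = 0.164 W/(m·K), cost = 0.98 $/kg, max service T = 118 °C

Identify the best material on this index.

Screen on constraints: k ≥ 0.597 W/(m·K); cost ≤ 4.1 $/kg; max service T ≥ 358 °C. Survivors: material A, material X.
After converting to SI:
  material A: E = 135.0 GPa, ρ = 7170 kg/m³
  material X: E = 72.95 GPa, ρ = 2510 kg/m³
  material X: M = 1.66×10⁻³
  material A: M = 0.715×10⁻³
Material X ranks first.

material X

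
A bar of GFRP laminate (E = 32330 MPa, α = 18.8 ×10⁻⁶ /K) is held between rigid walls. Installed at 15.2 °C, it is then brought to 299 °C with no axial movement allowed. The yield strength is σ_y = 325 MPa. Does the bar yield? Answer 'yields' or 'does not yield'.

does not yield

E = 32330 MPa = 32.33 GPa.
ΔT = 283.8 K. Constrained thermal stress σ = E·α·ΔT = 32.33×10³ MPa × 18.8×10⁻⁶ × 283.8 = 172 MPa (compressive).
Compare to σ_y = 325 MPa: σ < σ_y, so it does not yield.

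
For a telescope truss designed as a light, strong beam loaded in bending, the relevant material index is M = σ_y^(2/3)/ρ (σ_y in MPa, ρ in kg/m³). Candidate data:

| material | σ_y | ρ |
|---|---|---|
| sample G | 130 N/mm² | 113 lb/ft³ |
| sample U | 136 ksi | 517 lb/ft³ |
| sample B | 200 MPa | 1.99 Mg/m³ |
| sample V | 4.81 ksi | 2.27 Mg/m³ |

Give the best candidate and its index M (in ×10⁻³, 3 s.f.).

In SI units:
  sample G: σ_y = 130.0 MPa, ρ = 1810 kg/m³
  sample U: σ_y = 937.7 MPa, ρ = 8282 kg/m³
  sample B: σ_y = 200.0 MPa, ρ = 1990 kg/m³
  sample V: σ_y = 33.16 MPa, ρ = 2270 kg/m³
  sample B: M = 17.2×10⁻³
  sample G: M = 14.2×10⁻³
  sample U: M = 11.6×10⁻³
  sample V: M = 4.55×10⁻³
Highest index: sample B.

sample B, M = 17.2×10⁻³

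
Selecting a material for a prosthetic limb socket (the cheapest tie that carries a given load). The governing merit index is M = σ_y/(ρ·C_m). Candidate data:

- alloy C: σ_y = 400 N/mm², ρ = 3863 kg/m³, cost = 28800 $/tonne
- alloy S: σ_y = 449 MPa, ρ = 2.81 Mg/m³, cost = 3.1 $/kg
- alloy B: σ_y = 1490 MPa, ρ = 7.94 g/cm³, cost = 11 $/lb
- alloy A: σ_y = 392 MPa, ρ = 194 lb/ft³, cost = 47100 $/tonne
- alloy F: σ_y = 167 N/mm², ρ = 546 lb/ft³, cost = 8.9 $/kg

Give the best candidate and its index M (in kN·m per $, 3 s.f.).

alloy S, M = 51.5 kN·m per $

Normalizing units and computing the index:
  alloy C: σ_y = 400.0 MPa, ρ = 3863 kg/m³, cost = 28.80 $/kg
  alloy S: σ_y = 449.0 MPa, ρ = 2810 kg/m³, cost = 3.100 $/kg
  alloy B: σ_y = 1490 MPa, ρ = 7940 kg/m³, cost = 24.25 $/kg
  alloy A: σ_y = 392.0 MPa, ρ = 3108 kg/m³, cost = 47.10 $/kg
  alloy F: σ_y = 167.0 MPa, ρ = 8746 kg/m³, cost = 8.900 $/kg
  alloy S: M = 51.5 kN·m per $
  alloy B: M = 7.74 kN·m per $
  alloy C: M = 3.60 kN·m per $
  alloy A: M = 2.68 kN·m per $
  alloy F: M = 2.15 kN·m per $
Highest index: alloy S.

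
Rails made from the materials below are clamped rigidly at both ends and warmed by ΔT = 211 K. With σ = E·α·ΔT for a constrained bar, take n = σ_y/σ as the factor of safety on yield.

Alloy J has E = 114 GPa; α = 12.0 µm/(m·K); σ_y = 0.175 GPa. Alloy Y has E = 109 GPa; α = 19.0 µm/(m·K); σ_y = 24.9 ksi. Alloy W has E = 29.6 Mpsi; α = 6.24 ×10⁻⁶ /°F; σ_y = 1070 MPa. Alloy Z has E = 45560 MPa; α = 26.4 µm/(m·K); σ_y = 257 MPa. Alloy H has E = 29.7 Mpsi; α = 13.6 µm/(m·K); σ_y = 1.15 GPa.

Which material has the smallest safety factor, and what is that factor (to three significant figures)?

Per material, after unit conversion:
  alloy J: E = 114.0, α = 12.0, σ_y = 175.0 → σ = 289 MPa, n = 0.606
  alloy Y: E = 109.0, α = 19.0, σ_y = 171.7 → σ = 437 MPa, n = 0.393
  alloy W: E = 204.1, α = 11.2, σ_y = 1070 → σ = 484 MPa, n = 2.21
  alloy Z: E = 45.56, α = 26.4, σ_y = 257.0 → σ = 254 MPa, n = 1.01
  alloy H: E = 204.8, α = 13.6, σ_y = 1150 → σ = 588 MPa, n = 1.96
Smallest n: alloy Y with n = 0.393.

alloy Y, n = 0.393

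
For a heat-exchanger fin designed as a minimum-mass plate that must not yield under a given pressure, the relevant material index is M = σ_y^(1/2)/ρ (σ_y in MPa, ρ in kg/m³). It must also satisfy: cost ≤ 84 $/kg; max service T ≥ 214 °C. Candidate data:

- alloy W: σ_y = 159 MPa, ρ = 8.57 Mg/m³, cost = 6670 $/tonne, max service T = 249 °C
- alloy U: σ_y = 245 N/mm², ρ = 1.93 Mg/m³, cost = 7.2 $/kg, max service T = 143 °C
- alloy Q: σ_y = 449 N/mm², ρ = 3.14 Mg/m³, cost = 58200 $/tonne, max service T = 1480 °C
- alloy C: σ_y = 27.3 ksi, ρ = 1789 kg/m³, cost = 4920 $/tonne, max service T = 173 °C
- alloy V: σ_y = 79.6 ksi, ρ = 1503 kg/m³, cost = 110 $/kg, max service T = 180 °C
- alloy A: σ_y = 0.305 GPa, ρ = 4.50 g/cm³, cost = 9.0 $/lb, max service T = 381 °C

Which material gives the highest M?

Screen on constraints: cost ≤ 84 $/kg; max service T ≥ 214 °C. Survivors: alloy W, alloy Q, alloy A.
Normalizing units and computing the index:
  alloy W: σ_y = 159.0 MPa, ρ = 8570 kg/m³
  alloy Q: σ_y = 449.0 MPa, ρ = 3140 kg/m³
  alloy A: σ_y = 305.0 MPa, ρ = 4500 kg/m³
  alloy Q: M = 6.75×10⁻³
  alloy A: M = 3.88×10⁻³
  alloy W: M = 1.47×10⁻³
Alloy Q has the largest M.

alloy Q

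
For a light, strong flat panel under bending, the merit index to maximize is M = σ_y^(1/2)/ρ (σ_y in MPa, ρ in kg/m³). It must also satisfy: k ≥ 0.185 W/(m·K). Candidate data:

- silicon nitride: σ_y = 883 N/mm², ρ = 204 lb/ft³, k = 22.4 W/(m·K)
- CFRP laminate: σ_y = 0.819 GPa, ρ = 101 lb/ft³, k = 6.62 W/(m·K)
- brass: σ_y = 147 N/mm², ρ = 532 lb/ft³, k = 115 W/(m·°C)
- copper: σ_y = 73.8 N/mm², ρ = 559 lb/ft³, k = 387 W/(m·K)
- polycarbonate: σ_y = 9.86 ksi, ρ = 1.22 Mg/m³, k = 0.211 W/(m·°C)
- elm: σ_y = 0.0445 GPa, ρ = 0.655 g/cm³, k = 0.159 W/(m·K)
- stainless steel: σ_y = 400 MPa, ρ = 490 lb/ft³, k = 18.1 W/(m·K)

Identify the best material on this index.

CFRP laminate

Screen on constraints: k ≥ 0.185 W/(m·K). Survivors: silicon nitride, CFRP laminate, brass, copper, polycarbonate, stainless steel.
After converting to SI:
  silicon nitride: σ_y = 883.0 MPa, ρ = 3268 kg/m³
  CFRP laminate: σ_y = 819.0 MPa, ρ = 1618 kg/m³
  brass: σ_y = 147.0 MPa, ρ = 8522 kg/m³
  copper: σ_y = 73.80 MPa, ρ = 8954 kg/m³
  polycarbonate: σ_y = 67.98 MPa, ρ = 1220 kg/m³
  stainless steel: σ_y = 400.0 MPa, ρ = 7849 kg/m³
  CFRP laminate: M = 17.7×10⁻³
  silicon nitride: M = 9.09×10⁻³
  polycarbonate: M = 6.76×10⁻³
  stainless steel: M = 2.55×10⁻³
  brass: M = 1.42×10⁻³
  copper: M = 0.959×10⁻³
CFRP laminate has the largest M.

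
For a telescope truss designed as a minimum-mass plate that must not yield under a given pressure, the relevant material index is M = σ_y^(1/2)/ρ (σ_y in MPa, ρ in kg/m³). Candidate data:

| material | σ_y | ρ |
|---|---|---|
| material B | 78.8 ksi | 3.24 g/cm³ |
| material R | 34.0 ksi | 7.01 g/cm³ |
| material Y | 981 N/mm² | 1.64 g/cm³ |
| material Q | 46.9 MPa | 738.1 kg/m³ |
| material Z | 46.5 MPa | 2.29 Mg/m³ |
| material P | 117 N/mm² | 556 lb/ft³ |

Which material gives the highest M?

In SI units:
  material B: σ_y = 543.3 MPa, ρ = 3240 kg/m³
  material R: σ_y = 234.4 MPa, ρ = 7010 kg/m³
  material Y: σ_y = 981.0 MPa, ρ = 1640 kg/m³
  material Q: σ_y = 46.90 MPa, ρ = 738.1 kg/m³
  material Z: σ_y = 46.50 MPa, ρ = 2290 kg/m³
  material P: σ_y = 117.0 MPa, ρ = 8906 kg/m³
  material Y: M = 19.1×10⁻³
  material Q: M = 9.28×10⁻³
  material B: M = 7.19×10⁻³
  material Z: M = 2.98×10⁻³
  material R: M = 2.18×10⁻³
  material P: M = 1.21×10⁻³
Highest index: material Y.

material Y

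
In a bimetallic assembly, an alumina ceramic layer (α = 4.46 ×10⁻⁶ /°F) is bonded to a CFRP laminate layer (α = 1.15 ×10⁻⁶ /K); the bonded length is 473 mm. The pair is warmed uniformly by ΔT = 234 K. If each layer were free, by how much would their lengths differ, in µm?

761 µm

alumina ceramic: α = 4.46×10⁻⁶/°F × 9/5 = 8.03×10⁻⁶/K.
Δα = |8.03 − 1.15|×10⁻⁶/K = 6.88×10⁻⁶/K.
ΔL_mismatch = Δα·L·ΔT = 6.88×10⁻⁶ × 473.0 mm × 234.0 K = 761 µm.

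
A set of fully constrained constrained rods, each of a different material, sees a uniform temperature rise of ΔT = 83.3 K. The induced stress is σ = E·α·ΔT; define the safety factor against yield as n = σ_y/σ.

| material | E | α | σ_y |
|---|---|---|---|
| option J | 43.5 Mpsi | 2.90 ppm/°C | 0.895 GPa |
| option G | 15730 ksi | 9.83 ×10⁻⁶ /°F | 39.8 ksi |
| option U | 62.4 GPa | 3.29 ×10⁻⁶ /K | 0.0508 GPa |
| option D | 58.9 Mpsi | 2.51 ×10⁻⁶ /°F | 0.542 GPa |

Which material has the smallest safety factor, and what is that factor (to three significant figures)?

option G, n = 1.72

Per material, after unit conversion:
  option J: E = 299.9, α = 2.90, σ_y = 895.0 → σ = 72.5 MPa, n = 12.4
  option G: E = 108.5, α = 17.7, σ_y = 274.4 → σ = 160 MPa, n = 1.72
  option U: E = 62.40, α = 3.29, σ_y = 50.80 → σ = 17.1 MPa, n = 2.97
  option D: E = 406.1, α = 4.52, σ_y = 542.0 → σ = 153 MPa, n = 3.55
Option G has the lowest safety factor, n = 1.72.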